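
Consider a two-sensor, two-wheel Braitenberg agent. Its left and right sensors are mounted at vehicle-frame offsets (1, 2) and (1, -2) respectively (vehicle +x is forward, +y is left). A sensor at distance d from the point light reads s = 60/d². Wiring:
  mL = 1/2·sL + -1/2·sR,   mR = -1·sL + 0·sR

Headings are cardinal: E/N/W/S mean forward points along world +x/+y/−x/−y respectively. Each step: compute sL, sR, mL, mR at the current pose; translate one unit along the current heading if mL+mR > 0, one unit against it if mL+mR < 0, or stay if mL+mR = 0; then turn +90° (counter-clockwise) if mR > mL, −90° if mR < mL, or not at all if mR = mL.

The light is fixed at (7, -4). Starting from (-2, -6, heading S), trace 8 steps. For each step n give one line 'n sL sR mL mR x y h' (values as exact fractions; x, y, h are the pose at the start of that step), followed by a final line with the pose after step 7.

n=0: pose=(-2,-6,S); sL=30/29, sR=6/13; mL=108/377, mR=-30/29; mL+mR=-282/377 → advance -1; mR−mL=-498/377 → turn -1·90°
n=1: pose=(-2,-5,W); sL=60/109, sR=60/101; mL=-240/11009, mR=-60/109; mL+mR=-6300/11009 → advance -1; mR−mL=-5820/11009 → turn -1·90°
n=2: pose=(-1,-5,N); sL=3/5, sR=5/3; mL=-8/15, mR=-3/5; mL+mR=-17/15 → advance -1; mR−mL=-1/15 → turn -1·90°
n=3: pose=(-1,-6,E); sL=60/49, sR=12/13; mL=96/637, mR=-60/49; mL+mR=-684/637 → advance -1; mR−mL=-876/637 → turn -1·90°
n=4: pose=(-2,-6,S); sL=30/29, sR=6/13; mL=108/377, mR=-30/29; mL+mR=-282/377 → advance -1; mR−mL=-498/377 → turn -1·90°
n=5: pose=(-2,-5,W); sL=60/109, sR=60/101; mL=-240/11009, mR=-60/109; mL+mR=-6300/11009 → advance -1; mR−mL=-5820/11009 → turn -1·90°
n=6: pose=(-1,-5,N); sL=3/5, sR=5/3; mL=-8/15, mR=-3/5; mL+mR=-17/15 → advance -1; mR−mL=-1/15 → turn -1·90°
n=7: pose=(-1,-6,E); sL=60/49, sR=12/13; mL=96/637, mR=-60/49; mL+mR=-684/637 → advance -1; mR−mL=-876/637 → turn -1·90°

0 30/29 6/13 108/377 -30/29 -2 -6 S
1 60/109 60/101 -240/11009 -60/109 -2 -5 W
2 3/5 5/3 -8/15 -3/5 -1 -5 N
3 60/49 12/13 96/637 -60/49 -1 -6 E
4 30/29 6/13 108/377 -30/29 -2 -6 S
5 60/109 60/101 -240/11009 -60/109 -2 -5 W
6 3/5 5/3 -8/15 -3/5 -1 -5 N
7 60/49 12/13 96/637 -60/49 -1 -6 E
final -2 -6 S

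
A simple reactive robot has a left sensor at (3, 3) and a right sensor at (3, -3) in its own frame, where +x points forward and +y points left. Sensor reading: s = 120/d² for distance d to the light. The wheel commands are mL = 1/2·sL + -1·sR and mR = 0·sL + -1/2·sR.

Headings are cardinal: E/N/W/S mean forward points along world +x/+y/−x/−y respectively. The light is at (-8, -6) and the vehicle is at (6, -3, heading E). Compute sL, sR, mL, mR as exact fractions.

24/65 120/289 -4332/18785 -60/289

left sensor world pos  = (9, 0); dL² = 325
right sensor world pos = (9, -6); dR² = 289
sL = 120/325 = 24/65
sR = 120/289 = 120/289
mL = 1/2·sL + -1·sR = -4332/18785
mR = 0·sL + -1/2·sR = -60/289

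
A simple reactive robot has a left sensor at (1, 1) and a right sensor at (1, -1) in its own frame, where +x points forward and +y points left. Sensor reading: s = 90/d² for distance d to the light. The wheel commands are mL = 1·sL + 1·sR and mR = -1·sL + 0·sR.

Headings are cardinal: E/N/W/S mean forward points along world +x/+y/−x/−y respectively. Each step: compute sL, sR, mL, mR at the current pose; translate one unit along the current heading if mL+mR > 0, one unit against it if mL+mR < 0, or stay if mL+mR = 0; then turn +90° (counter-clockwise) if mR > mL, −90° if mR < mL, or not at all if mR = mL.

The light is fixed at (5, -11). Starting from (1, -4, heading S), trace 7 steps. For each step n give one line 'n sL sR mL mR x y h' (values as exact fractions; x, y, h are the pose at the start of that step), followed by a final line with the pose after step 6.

n=0: pose=(1,-4,S); sL=2, sR=90/61; mL=212/61, mR=-2; mL+mR=90/61 → advance +1; mR−mL=-334/61 → turn -1·90°
n=1: pose=(1,-5,W); sL=9/5, sR=45/37; mL=558/185, mR=-9/5; mL+mR=45/37 → advance +1; mR−mL=-891/185 → turn -1·90°
n=2: pose=(0,-5,N); sL=18/17, sR=18/13; mL=540/221, mR=-18/17; mL+mR=18/13 → advance +1; mR−mL=-774/221 → turn -1·90°
n=3: pose=(0,-4,E); sL=9/8, sR=45/26; mL=297/104, mR=-9/8; mL+mR=45/26 → advance +1; mR−mL=-207/52 → turn -1·90°
n=4: pose=(1,-4,S); sL=2, sR=90/61; mL=212/61, mR=-2; mL+mR=90/61 → advance +1; mR−mL=-334/61 → turn -1·90°
n=5: pose=(1,-5,W); sL=9/5, sR=45/37; mL=558/185, mR=-9/5; mL+mR=45/37 → advance +1; mR−mL=-891/185 → turn -1·90°
n=6: pose=(0,-5,N); sL=18/17, sR=18/13; mL=540/221, mR=-18/17; mL+mR=18/13 → advance +1; mR−mL=-774/221 → turn -1·90°

0 2 90/61 212/61 -2 1 -4 S
1 9/5 45/37 558/185 -9/5 1 -5 W
2 18/17 18/13 540/221 -18/17 0 -5 N
3 9/8 45/26 297/104 -9/8 0 -4 E
4 2 90/61 212/61 -2 1 -4 S
5 9/5 45/37 558/185 -9/5 1 -5 W
6 18/17 18/13 540/221 -18/17 0 -5 N
final 0 -4 E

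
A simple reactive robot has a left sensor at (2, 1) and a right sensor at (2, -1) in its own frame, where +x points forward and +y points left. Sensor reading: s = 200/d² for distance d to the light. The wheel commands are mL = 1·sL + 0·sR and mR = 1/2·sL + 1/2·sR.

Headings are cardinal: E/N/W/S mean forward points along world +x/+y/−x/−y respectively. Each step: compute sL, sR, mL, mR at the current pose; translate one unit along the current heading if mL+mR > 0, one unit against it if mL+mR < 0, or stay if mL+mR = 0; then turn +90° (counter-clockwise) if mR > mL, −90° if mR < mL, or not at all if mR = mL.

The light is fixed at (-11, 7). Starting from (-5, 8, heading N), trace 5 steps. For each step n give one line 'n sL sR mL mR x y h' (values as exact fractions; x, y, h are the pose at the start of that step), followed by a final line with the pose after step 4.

n=0: pose=(-5,8,N); sL=100/17, sR=100/29; mL=100/17, mR=2300/493; mL+mR=5200/493 → advance +1; mR−mL=-600/493 → turn -1·90°
n=1: pose=(-5,9,E); sL=200/73, sR=40/13; mL=200/73, mR=2760/949; mL+mR=5360/949 → advance +1; mR−mL=160/949 → turn +1·90°
n=2: pose=(-4,9,N); sL=50/13, sR=5/2; mL=50/13, mR=165/52; mL+mR=365/52 → advance +1; mR−mL=-35/52 → turn -1·90°
n=3: pose=(-4,10,E); sL=200/97, sR=40/17; mL=200/97, mR=3640/1649; mL+mR=7040/1649 → advance +1; mR−mL=240/1649 → turn +1·90°
n=4: pose=(-3,10,N); sL=100/37, sR=100/53; mL=100/37, mR=4500/1961; mL+mR=9800/1961 → advance +1; mR−mL=-800/1961 → turn -1·90°

0 100/17 100/29 100/17 2300/493 -5 8 N
1 200/73 40/13 200/73 2760/949 -5 9 E
2 50/13 5/2 50/13 165/52 -4 9 N
3 200/97 40/17 200/97 3640/1649 -4 10 E
4 100/37 100/53 100/37 4500/1961 -3 10 N
final -3 11 E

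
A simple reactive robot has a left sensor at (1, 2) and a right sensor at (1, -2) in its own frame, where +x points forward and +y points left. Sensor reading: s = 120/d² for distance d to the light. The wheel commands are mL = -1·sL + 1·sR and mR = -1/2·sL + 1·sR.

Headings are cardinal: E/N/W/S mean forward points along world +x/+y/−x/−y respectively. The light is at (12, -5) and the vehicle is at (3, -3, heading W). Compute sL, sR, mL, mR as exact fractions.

6/5 30/29 -24/145 63/145

left sensor world pos  = (2, -5); dL² = 100
right sensor world pos = (2, -1); dR² = 116
sL = 120/100 = 6/5
sR = 120/116 = 30/29
mL = -1·sL + 1·sR = -24/145
mR = -1/2·sL + 1·sR = 63/145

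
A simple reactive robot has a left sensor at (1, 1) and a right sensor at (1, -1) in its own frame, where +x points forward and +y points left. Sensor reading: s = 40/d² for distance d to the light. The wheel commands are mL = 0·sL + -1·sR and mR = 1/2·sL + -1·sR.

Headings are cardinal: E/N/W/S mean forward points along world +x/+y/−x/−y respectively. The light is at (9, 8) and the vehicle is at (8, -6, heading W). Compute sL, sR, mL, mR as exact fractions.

40/229 40/173 -40/173 -5700/39617

left sensor world pos  = (7, -7); dL² = 229
right sensor world pos = (7, -5); dR² = 173
sL = 40/229 = 40/229
sR = 40/173 = 40/173
mL = 0·sL + -1·sR = -40/173
mR = 1/2·sL + -1·sR = -5700/39617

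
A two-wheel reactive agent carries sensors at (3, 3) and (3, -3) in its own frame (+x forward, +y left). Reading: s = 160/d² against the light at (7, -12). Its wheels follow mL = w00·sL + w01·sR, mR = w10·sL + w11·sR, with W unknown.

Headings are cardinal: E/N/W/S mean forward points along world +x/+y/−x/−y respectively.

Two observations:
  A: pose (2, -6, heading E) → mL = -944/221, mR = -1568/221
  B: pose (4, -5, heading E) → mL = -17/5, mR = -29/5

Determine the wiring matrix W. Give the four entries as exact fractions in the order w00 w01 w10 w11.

1 -1/2 -1/2 -1/2

obs A: pose=(2,-6,E) → sL=32/17, sR=160/13, mL=-944/221, mR=-1568/221
obs B: pose=(4,-5,E) → sL=8/5, sR=10, mL=-17/5, mR=-29/5
sensor matrix S = [[32/17, 160/13], [8/5, 10]]; det S = -192/221
solve [mL_A; mL_B] = S·[w00; w01] and [mR_A; mR_B] = S·[w10; w11]:
  w00 = 1, w01 = -1/2, w10 = -1/2, w11 = -1/2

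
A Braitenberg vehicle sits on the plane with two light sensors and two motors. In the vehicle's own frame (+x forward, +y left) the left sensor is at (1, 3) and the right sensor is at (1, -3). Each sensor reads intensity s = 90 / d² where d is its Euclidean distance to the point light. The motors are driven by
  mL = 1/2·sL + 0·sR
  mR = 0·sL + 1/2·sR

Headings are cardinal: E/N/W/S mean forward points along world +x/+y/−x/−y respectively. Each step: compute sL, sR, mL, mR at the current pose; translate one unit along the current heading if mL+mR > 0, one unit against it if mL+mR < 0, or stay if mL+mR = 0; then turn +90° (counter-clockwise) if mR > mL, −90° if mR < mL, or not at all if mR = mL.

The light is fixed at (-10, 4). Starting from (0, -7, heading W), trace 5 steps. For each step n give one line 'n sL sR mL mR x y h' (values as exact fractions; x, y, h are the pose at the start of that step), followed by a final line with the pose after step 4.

0 90/277 18/29 45/277 9/29 0 -7 W
1 5/16 1/2 5/32 1/4 -1 -7 S
2 90/181 18/65 45/181 9/65 -1 -8 E
3 45/169 45/109 45/338 45/218 0 -8 S
4 90/221 90/377 45/221 45/377 0 -9 E
final 1 -9 S

n=0: pose=(0,-7,W); sL=90/277, sR=18/29; mL=45/277, mR=9/29; mL+mR=3798/8033 → advance +1; mR−mL=1188/8033 → turn +1·90°
n=1: pose=(-1,-7,S); sL=5/16, sR=1/2; mL=5/32, mR=1/4; mL+mR=13/32 → advance +1; mR−mL=3/32 → turn +1·90°
n=2: pose=(-1,-8,E); sL=90/181, sR=18/65; mL=45/181, mR=9/65; mL+mR=4554/11765 → advance +1; mR−mL=-1296/11765 → turn -1·90°
n=3: pose=(0,-8,S); sL=45/169, sR=45/109; mL=45/338, mR=45/218; mL+mR=6255/18421 → advance +1; mR−mL=1350/18421 → turn +1·90°
n=4: pose=(0,-9,E); sL=90/221, sR=90/377; mL=45/221, mR=45/377; mL+mR=2070/6409 → advance +1; mR−mL=-540/6409 → turn -1·90°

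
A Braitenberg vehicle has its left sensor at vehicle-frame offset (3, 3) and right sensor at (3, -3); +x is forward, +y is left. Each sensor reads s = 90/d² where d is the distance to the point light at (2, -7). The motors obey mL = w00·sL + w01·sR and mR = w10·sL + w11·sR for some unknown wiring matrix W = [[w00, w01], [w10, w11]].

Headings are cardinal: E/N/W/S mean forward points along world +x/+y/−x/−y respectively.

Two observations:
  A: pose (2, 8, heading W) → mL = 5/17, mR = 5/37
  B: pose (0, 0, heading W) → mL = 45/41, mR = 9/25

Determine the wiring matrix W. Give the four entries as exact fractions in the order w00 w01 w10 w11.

obs A: pose=(2,8,W) → sL=10/17, sR=10/37, mL=5/17, mR=5/37
obs B: pose=(0,0,W) → sL=90/41, sR=18/25, mL=45/41, mR=9/25
sensor matrix S = [[10/17, 10/37], [90/41, 18/25]]; det S = -21888/128945
solve [mL_A; mL_B] = S·[w00; w01] and [mR_A; mR_B] = S·[w10; w11]:
  w00 = 1/2, w01 = 0, w10 = 0, w11 = 1/2

1/2 0 0 1/2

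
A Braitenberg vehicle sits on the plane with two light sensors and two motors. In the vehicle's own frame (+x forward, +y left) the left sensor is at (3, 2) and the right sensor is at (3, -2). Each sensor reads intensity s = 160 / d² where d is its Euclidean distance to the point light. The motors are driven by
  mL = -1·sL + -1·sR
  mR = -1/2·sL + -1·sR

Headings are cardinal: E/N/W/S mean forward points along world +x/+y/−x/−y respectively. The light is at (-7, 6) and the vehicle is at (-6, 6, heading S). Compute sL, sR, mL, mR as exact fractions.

left sensor world pos  = (-4, 3); dL² = 18
right sensor world pos = (-8, 3); dR² = 10
sL = 160/18 = 80/9
sR = 160/10 = 16
mL = -1·sL + -1·sR = -224/9
mR = -1/2·sL + -1·sR = -184/9

80/9 16 -224/9 -184/9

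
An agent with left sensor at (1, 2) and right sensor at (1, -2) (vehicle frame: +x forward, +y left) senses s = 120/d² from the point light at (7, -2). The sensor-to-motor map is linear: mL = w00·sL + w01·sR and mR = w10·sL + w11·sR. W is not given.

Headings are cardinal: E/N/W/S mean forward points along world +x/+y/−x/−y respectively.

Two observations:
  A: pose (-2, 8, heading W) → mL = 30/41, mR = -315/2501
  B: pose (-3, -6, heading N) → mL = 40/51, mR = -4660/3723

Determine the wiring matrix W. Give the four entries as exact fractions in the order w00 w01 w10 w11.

obs A: pose=(-2,8,W) → sL=30/41, sR=30/61, mL=30/41, mR=-315/2501
obs B: pose=(-3,-6,N) → sL=40/51, sR=120/73, mL=40/51, mR=-4660/3723
sensor matrix S = [[30/41, 30/61], [40/51, 120/73]]; det S = 2536000/3103741
solve [mL_A; mL_B] = S·[w00; w01] and [mR_A; mR_B] = S·[w10; w11]:
  w00 = 1, w01 = 0, w10 = 1/2, w11 = -1

1 0 1/2 -1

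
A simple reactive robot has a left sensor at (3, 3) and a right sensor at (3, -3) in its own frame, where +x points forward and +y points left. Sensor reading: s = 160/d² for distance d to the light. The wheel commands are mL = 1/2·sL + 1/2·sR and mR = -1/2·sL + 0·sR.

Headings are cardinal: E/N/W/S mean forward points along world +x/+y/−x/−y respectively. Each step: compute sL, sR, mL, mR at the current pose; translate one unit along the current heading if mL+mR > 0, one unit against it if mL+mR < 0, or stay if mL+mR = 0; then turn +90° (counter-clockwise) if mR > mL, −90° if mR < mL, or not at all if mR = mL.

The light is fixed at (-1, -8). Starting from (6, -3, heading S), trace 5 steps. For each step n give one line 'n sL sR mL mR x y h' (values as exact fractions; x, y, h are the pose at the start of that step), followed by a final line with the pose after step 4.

0 20/13 8 62/13 -10/13 6 -3 S
1 160/17 32/13 1312/221 -80/17 6 -4 W
2 80/29 16/13 752/377 -40/29 5 -4 N
3 32/29 32/17 736/493 -16/29 5 -3 E
4 20/13 8 62/13 -10/13 6 -3 S
final 6 -4 W

n=0: pose=(6,-3,S); sL=20/13, sR=8; mL=62/13, mR=-10/13; mL+mR=4 → advance +1; mR−mL=-72/13 → turn -1·90°
n=1: pose=(6,-4,W); sL=160/17, sR=32/13; mL=1312/221, mR=-80/17; mL+mR=16/13 → advance +1; mR−mL=-2352/221 → turn -1·90°
n=2: pose=(5,-4,N); sL=80/29, sR=16/13; mL=752/377, mR=-40/29; mL+mR=8/13 → advance +1; mR−mL=-1272/377 → turn -1·90°
n=3: pose=(5,-3,E); sL=32/29, sR=32/17; mL=736/493, mR=-16/29; mL+mR=16/17 → advance +1; mR−mL=-1008/493 → turn -1·90°
n=4: pose=(6,-3,S); sL=20/13, sR=8; mL=62/13, mR=-10/13; mL+mR=4 → advance +1; mR−mL=-72/13 → turn -1·90°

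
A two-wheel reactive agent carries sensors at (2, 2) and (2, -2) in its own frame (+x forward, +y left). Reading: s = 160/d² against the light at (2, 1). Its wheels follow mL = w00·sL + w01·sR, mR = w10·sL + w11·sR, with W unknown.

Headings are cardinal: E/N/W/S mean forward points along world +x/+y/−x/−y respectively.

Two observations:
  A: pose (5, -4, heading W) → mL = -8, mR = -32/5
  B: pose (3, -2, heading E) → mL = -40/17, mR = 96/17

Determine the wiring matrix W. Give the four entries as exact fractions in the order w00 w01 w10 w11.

0 -1/2 1/2 -1/2

obs A: pose=(5,-4,W) → sL=16/5, sR=16, mL=-8, mR=-32/5
obs B: pose=(3,-2,E) → sL=16, sR=80/17, mL=-40/17, mR=96/17
sensor matrix S = [[16/5, 16], [16, 80/17]]; det S = -4096/17
solve [mL_A; mL_B] = S·[w00; w01] and [mR_A; mR_B] = S·[w10; w11]:
  w00 = 0, w01 = -1/2, w10 = 1/2, w11 = -1/2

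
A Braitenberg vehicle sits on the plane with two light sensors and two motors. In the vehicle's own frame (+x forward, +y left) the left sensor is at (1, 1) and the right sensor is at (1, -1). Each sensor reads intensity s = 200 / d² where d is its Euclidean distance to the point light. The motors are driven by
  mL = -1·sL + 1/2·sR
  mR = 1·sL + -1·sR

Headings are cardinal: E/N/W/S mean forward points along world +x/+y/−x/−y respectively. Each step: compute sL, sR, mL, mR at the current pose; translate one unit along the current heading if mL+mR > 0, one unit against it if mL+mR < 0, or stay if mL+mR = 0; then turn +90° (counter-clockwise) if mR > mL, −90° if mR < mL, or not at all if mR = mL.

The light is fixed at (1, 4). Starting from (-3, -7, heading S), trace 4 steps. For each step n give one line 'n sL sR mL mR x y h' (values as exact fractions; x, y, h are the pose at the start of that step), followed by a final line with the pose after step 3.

0 200/153 200/169 -18500/25857 3200/25857 -3 -7 S
1 20/9 20/13 -170/117 80/117 -3 -6 E
2 200/117 200/97 -7700/11349 -4000/11349 -4 -6 N
3 10/9 25/17 -115/306 -55/153 -4 -7 W
final -3 -7 S

n=0: pose=(-3,-7,S); sL=200/153, sR=200/169; mL=-18500/25857, mR=3200/25857; mL+mR=-100/169 → advance -1; mR−mL=21700/25857 → turn +1·90°
n=1: pose=(-3,-6,E); sL=20/9, sR=20/13; mL=-170/117, mR=80/117; mL+mR=-10/13 → advance -1; mR−mL=250/117 → turn +1·90°
n=2: pose=(-4,-6,N); sL=200/117, sR=200/97; mL=-7700/11349, mR=-4000/11349; mL+mR=-100/97 → advance -1; mR−mL=3700/11349 → turn +1·90°
n=3: pose=(-4,-7,W); sL=10/9, sR=25/17; mL=-115/306, mR=-55/153; mL+mR=-25/34 → advance -1; mR−mL=5/306 → turn +1·90°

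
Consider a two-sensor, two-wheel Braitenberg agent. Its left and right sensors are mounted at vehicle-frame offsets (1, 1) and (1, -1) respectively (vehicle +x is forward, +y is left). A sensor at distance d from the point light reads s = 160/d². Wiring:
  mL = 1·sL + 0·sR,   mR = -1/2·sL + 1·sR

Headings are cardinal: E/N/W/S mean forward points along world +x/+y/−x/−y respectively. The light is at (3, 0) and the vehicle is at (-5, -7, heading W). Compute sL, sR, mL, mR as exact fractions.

32/29 160/117 32/29 2768/3393

left sensor world pos  = (-6, -8); dL² = 145
right sensor world pos = (-6, -6); dR² = 117
sL = 160/145 = 32/29
sR = 160/117 = 160/117
mL = 1·sL + 0·sR = 32/29
mR = -1/2·sL + 1·sR = 2768/3393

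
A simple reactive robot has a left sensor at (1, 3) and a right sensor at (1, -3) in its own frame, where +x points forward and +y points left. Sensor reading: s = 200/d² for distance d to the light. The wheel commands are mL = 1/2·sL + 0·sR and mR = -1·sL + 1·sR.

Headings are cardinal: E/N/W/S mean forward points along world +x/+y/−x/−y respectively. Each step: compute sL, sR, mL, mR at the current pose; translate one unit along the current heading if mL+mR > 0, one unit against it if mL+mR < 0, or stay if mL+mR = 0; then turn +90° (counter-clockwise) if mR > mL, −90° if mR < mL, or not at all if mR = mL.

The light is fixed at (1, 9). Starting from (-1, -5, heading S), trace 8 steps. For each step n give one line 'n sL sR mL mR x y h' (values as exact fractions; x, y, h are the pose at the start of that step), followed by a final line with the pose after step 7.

0 100/113 4/5 50/113 -48/565 -1 -5 S
1 200/333 200/153 100/333 4000/5661 -1 -6 W
2 25/32 50/73 25/64 -225/2336 -2 -6 S
3 200/377 40/37 100/377 7680/13949 -2 -7 W
4 20/29 100/169 10/29 -480/4901 -3 -7 S
5 8/17 200/221 4/17 96/221 -3 -8 W
6 25/41 50/97 25/82 -375/3977 -4 -8 S
7 200/477 200/261 100/477 1600/4611 -4 -9 W
final -5 -9 S

n=0: pose=(-1,-5,S); sL=100/113, sR=4/5; mL=50/113, mR=-48/565; mL+mR=202/565 → advance +1; mR−mL=-298/565 → turn -1·90°
n=1: pose=(-1,-6,W); sL=200/333, sR=200/153; mL=100/333, mR=4000/5661; mL+mR=1900/1887 → advance +1; mR−mL=2300/5661 → turn +1·90°
n=2: pose=(-2,-6,S); sL=25/32, sR=50/73; mL=25/64, mR=-225/2336; mL+mR=1375/4672 → advance +1; mR−mL=-2275/4672 → turn -1·90°
n=3: pose=(-2,-7,W); sL=200/377, sR=40/37; mL=100/377, mR=7680/13949; mL+mR=11380/13949 → advance +1; mR−mL=3980/13949 → turn +1·90°
n=4: pose=(-3,-7,S); sL=20/29, sR=100/169; mL=10/29, mR=-480/4901; mL+mR=1210/4901 → advance +1; mR−mL=-2170/4901 → turn -1·90°
n=5: pose=(-3,-8,W); sL=8/17, sR=200/221; mL=4/17, mR=96/221; mL+mR=148/221 → advance +1; mR−mL=44/221 → turn +1·90°
n=6: pose=(-4,-8,S); sL=25/41, sR=50/97; mL=25/82, mR=-375/3977; mL+mR=1675/7954 → advance +1; mR−mL=-3175/7954 → turn -1·90°
n=7: pose=(-4,-9,W); sL=200/477, sR=200/261; mL=100/477, mR=1600/4611; mL+mR=7700/13833 → advance +1; mR−mL=1900/13833 → turn +1·90°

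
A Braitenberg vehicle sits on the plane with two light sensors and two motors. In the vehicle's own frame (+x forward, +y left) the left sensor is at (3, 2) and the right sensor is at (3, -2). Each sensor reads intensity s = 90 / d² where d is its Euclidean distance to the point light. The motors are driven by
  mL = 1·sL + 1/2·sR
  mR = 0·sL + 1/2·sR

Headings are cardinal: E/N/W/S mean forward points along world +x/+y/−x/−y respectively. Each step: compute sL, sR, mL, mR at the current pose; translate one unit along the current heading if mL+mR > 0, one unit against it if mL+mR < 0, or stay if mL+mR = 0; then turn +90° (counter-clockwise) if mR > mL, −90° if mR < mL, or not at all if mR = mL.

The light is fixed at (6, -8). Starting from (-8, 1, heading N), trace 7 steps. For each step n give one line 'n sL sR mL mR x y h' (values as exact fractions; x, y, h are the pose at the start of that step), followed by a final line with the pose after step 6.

0 9/40 5/16 61/160 5/32 -8 1 N
1 18/53 18/37 1143/1961 9/37 -8 2 E
2 9/17 45/137 3231/4658 45/274 -7 2 S
3 18/61 90/377 9531/22997 45/377 -7 1 W
4 9/40 5/16 61/160 5/32 -8 1 N
5 18/53 18/37 1143/1961 9/37 -8 2 E
6 9/17 45/137 3231/4658 45/274 -7 2 S
final -7 1 W

n=0: pose=(-8,1,N); sL=9/40, sR=5/16; mL=61/160, mR=5/32; mL+mR=43/80 → advance +1; mR−mL=-9/40 → turn -1·90°
n=1: pose=(-8,2,E); sL=18/53, sR=18/37; mL=1143/1961, mR=9/37; mL+mR=1620/1961 → advance +1; mR−mL=-18/53 → turn -1·90°
n=2: pose=(-7,2,S); sL=9/17, sR=45/137; mL=3231/4658, mR=45/274; mL+mR=1998/2329 → advance +1; mR−mL=-9/17 → turn -1·90°
n=3: pose=(-7,1,W); sL=18/61, sR=90/377; mL=9531/22997, mR=45/377; mL+mR=12276/22997 → advance +1; mR−mL=-18/61 → turn -1·90°
n=4: pose=(-8,1,N); sL=9/40, sR=5/16; mL=61/160, mR=5/32; mL+mR=43/80 → advance +1; mR−mL=-9/40 → turn -1·90°
n=5: pose=(-8,2,E); sL=18/53, sR=18/37; mL=1143/1961, mR=9/37; mL+mR=1620/1961 → advance +1; mR−mL=-18/53 → turn -1·90°
n=6: pose=(-7,2,S); sL=9/17, sR=45/137; mL=3231/4658, mR=45/274; mL+mR=1998/2329 → advance +1; mR−mL=-9/17 → turn -1·90°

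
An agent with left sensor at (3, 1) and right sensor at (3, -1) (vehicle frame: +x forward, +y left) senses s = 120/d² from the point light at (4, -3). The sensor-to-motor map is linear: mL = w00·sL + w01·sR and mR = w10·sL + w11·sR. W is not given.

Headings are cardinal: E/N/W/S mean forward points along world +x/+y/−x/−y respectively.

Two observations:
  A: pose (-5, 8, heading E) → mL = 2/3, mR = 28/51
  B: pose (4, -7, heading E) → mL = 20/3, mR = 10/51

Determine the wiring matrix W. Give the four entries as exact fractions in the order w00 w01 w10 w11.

obs A: pose=(-5,8,E) → sL=2/3, sR=15/17, mL=2/3, mR=28/51
obs B: pose=(4,-7,E) → sL=20/3, sR=60/17, mL=20/3, mR=10/51
sensor matrix S = [[2/3, 15/17], [20/3, 60/17]]; det S = -60/17
solve [mL_A; mL_B] = S·[w00; w01] and [mR_A; mR_B] = S·[w10; w11]:
  w00 = 1, w01 = 0, w10 = -1/2, w11 = 1

1 0 -1/2 1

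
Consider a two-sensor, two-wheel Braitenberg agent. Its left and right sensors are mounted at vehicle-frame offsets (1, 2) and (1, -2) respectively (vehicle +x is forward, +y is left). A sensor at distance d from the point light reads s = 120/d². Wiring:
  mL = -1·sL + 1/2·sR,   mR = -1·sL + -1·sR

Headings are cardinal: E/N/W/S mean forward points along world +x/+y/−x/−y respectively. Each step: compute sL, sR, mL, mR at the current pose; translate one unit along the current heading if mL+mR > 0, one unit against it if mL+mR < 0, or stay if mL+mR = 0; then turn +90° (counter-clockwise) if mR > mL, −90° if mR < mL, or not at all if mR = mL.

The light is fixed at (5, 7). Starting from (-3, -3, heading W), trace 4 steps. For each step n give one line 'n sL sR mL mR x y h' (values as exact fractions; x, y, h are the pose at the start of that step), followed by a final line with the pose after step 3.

n=0: pose=(-3,-3,W); sL=8/15, sR=24/29; mL=-52/435, mR=-592/435; mL+mR=-644/435 → advance -1; mR−mL=-36/29 → turn -1·90°
n=1: pose=(-2,-3,N); sL=20/27, sR=60/53; mL=-250/1431, mR=-2680/1431; mL+mR=-2930/1431 → advance -1; mR−mL=-90/53 → turn -1·90°
n=2: pose=(-2,-4,E); sL=40/39, sR=24/41; mL=-1172/1599, mR=-2576/1599; mL+mR=-3748/1599 → advance -1; mR−mL=-36/41 → turn -1·90°
n=3: pose=(-3,-4,S); sL=2/3, sR=30/61; mL=-77/183, mR=-212/183; mL+mR=-289/183 → advance -1; mR−mL=-45/61 → turn -1·90°

0 8/15 24/29 -52/435 -592/435 -3 -3 W
1 20/27 60/53 -250/1431 -2680/1431 -2 -3 N
2 40/39 24/41 -1172/1599 -2576/1599 -2 -4 E
3 2/3 30/61 -77/183 -212/183 -3 -4 S
final -3 -3 W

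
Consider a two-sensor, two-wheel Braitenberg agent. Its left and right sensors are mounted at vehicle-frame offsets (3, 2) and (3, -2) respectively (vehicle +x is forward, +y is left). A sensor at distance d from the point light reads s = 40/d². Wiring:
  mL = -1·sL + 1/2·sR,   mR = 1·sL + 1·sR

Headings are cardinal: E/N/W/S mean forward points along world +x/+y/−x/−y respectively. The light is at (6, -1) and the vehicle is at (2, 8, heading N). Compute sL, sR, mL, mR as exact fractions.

2/9 10/37 -29/333 164/333

left sensor world pos  = (0, 11); dL² = 180
right sensor world pos = (4, 11); dR² = 148
sL = 40/180 = 2/9
sR = 40/148 = 10/37
mL = -1·sL + 1/2·sR = -29/333
mR = 1·sL + 1·sR = 164/333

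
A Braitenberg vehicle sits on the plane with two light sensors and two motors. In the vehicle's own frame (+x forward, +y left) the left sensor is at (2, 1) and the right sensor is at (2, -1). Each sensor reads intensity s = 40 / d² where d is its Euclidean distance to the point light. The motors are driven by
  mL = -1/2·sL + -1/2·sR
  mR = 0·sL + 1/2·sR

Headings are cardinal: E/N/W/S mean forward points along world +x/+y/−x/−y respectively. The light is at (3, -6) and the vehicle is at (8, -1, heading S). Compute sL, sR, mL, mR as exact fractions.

left sensor world pos  = (9, -3); dL² = 45
right sensor world pos = (7, -3); dR² = 25
sL = 40/45 = 8/9
sR = 40/25 = 8/5
mL = -1/2·sL + -1/2·sR = -56/45
mR = 0·sL + 1/2·sR = 4/5

8/9 8/5 -56/45 4/5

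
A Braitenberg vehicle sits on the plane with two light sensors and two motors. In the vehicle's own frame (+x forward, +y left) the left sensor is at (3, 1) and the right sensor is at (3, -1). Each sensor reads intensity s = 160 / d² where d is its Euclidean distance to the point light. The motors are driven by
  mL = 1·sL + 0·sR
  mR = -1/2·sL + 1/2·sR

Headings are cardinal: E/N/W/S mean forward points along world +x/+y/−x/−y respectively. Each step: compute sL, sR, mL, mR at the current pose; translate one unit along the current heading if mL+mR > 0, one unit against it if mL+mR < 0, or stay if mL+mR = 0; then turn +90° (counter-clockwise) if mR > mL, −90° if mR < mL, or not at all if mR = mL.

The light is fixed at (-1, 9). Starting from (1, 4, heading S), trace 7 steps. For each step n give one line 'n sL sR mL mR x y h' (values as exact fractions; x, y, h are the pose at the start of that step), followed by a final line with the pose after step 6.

n=0: pose=(1,4,S); sL=160/73, sR=32/13; mL=160/73, mR=128/949; mL+mR=2208/949 → advance +1; mR−mL=-1952/949 → turn -1·90°
n=1: pose=(1,3,W); sL=16/5, sR=80/13; mL=16/5, mR=96/65; mL+mR=304/65 → advance +1; mR−mL=-112/65 → turn -1·90°
n=2: pose=(0,3,N); sL=160/9, sR=160/13; mL=160/9, mR=-320/117; mL+mR=1760/117 → advance +1; mR−mL=-800/39 → turn -1·90°
n=3: pose=(0,4,E); sL=5, sR=40/13; mL=5, mR=-25/26; mL+mR=105/26 → advance +1; mR−mL=-155/26 → turn -1·90°
n=4: pose=(1,4,S); sL=160/73, sR=32/13; mL=160/73, mR=128/949; mL+mR=2208/949 → advance +1; mR−mL=-1952/949 → turn -1·90°
n=5: pose=(1,3,W); sL=16/5, sR=80/13; mL=16/5, mR=96/65; mL+mR=304/65 → advance +1; mR−mL=-112/65 → turn -1·90°
n=6: pose=(0,3,N); sL=160/9, sR=160/13; mL=160/9, mR=-320/117; mL+mR=1760/117 → advance +1; mR−mL=-800/39 → turn -1·90°

0 160/73 32/13 160/73 128/949 1 4 S
1 16/5 80/13 16/5 96/65 1 3 W
2 160/9 160/13 160/9 -320/117 0 3 N
3 5 40/13 5 -25/26 0 4 E
4 160/73 32/13 160/73 128/949 1 4 S
5 16/5 80/13 16/5 96/65 1 3 W
6 160/9 160/13 160/9 -320/117 0 3 N
final 0 4 E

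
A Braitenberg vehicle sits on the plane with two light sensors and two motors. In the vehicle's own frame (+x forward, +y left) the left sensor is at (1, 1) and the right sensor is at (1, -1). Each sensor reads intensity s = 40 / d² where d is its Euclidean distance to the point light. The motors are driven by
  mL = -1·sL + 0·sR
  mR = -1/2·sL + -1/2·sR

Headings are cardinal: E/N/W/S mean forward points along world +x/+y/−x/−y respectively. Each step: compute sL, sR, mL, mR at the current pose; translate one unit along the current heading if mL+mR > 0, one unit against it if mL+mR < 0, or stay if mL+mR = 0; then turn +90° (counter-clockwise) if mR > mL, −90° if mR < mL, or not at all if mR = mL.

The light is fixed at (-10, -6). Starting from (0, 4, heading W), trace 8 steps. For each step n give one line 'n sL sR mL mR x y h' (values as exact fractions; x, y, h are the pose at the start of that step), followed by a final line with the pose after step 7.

0 20/81 20/101 -20/81 -1820/8181 0 4 W
1 8/45 40/181 -8/45 -1624/8145 1 4 S
2 1/5 10/61 -1/5 -111/610 1 5 W
3 40/269 40/221 -40/269 -9800/59449 2 5 S
4 20/121 4/29 -20/121 -532/3509 2 6 W
5 40/317 8/53 -40/317 -2328/16801 3 6 S
6 5/36 2/17 -5/36 -157/1224 3 7 W
7 40/369 40/313 -40/369 -13640/115497 4 7 S
final 4 8 W

n=0: pose=(0,4,W); sL=20/81, sR=20/101; mL=-20/81, mR=-1820/8181; mL+mR=-1280/2727 → advance -1; mR−mL=200/8181 → turn +1·90°
n=1: pose=(1,4,S); sL=8/45, sR=40/181; mL=-8/45, mR=-1624/8145; mL+mR=-1024/2715 → advance -1; mR−mL=-176/8145 → turn -1·90°
n=2: pose=(1,5,W); sL=1/5, sR=10/61; mL=-1/5, mR=-111/610; mL+mR=-233/610 → advance -1; mR−mL=11/610 → turn +1·90°
n=3: pose=(2,5,S); sL=40/269, sR=40/221; mL=-40/269, mR=-9800/59449; mL+mR=-18640/59449 → advance -1; mR−mL=-960/59449 → turn -1·90°
n=4: pose=(2,6,W); sL=20/121, sR=4/29; mL=-20/121, mR=-532/3509; mL+mR=-1112/3509 → advance -1; mR−mL=48/3509 → turn +1·90°
n=5: pose=(3,6,S); sL=40/317, sR=8/53; mL=-40/317, mR=-2328/16801; mL+mR=-4448/16801 → advance -1; mR−mL=-208/16801 → turn -1·90°
n=6: pose=(3,7,W); sL=5/36, sR=2/17; mL=-5/36, mR=-157/1224; mL+mR=-109/408 → advance -1; mR−mL=13/1224 → turn +1·90°
n=7: pose=(4,7,S); sL=40/369, sR=40/313; mL=-40/369, mR=-13640/115497; mL+mR=-8720/38499 → advance -1; mR−mL=-1120/115497 → turn -1·90°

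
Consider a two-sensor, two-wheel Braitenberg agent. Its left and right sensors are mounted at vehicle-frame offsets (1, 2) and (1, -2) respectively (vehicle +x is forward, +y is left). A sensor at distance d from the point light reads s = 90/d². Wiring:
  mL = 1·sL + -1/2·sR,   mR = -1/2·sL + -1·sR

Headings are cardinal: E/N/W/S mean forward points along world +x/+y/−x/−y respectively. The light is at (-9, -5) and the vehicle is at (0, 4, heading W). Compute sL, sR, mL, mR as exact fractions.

left sensor world pos  = (-1, 2); dL² = 113
right sensor world pos = (-1, 6); dR² = 185
sL = 90/113 = 90/113
sR = 90/185 = 18/37
mL = 1·sL + -1/2·sR = 2313/4181
mR = -1/2·sL + -1·sR = -3699/4181

90/113 18/37 2313/4181 -3699/4181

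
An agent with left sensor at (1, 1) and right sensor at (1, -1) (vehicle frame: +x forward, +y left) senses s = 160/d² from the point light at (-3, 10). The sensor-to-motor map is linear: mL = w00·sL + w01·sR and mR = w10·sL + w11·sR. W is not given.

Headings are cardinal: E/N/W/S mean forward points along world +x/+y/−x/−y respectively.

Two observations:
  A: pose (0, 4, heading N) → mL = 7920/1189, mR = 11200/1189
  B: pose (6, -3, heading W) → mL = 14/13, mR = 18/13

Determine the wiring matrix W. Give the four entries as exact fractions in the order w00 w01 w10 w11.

1/2 1 1 1

obs A: pose=(0,4,N) → sL=160/29, sR=160/41, mL=7920/1189, mR=11200/1189
obs B: pose=(6,-3,W) → sL=8/13, sR=10/13, mL=14/13, mR=18/13
sensor matrix S = [[160/29, 160/41], [8/13, 10/13]]; det S = 28480/15457
solve [mL_A; mL_B] = S·[w00; w01] and [mR_A; mR_B] = S·[w10; w11]:
  w00 = 1/2, w01 = 1, w10 = 1, w11 = 1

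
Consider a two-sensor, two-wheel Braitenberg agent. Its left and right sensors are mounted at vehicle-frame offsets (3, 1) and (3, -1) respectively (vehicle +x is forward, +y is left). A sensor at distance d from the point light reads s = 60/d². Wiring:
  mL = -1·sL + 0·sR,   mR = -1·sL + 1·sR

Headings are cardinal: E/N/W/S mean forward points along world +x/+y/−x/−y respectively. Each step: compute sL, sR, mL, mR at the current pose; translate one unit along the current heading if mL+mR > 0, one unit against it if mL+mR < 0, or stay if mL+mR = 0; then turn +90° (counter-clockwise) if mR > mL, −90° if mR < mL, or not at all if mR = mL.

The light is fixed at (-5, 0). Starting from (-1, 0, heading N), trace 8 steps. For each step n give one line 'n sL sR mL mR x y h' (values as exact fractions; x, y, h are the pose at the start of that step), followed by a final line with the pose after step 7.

n=0: pose=(-1,0,N); sL=10/3, sR=30/17; mL=-10/3, mR=-80/51; mL+mR=-250/51 → advance -1; mR−mL=30/17 → turn +1·90°
n=1: pose=(-1,-1,W); sL=12, sR=60; mL=-12, mR=48; mL+mR=36 → advance +1; mR−mL=60 → turn +1·90°
n=2: pose=(-2,-1,S); sL=15/8, sR=3; mL=-15/8, mR=9/8; mL+mR=-3/4 → advance -1; mR−mL=3 → turn +1·90°
n=3: pose=(-2,0,E); sL=60/37, sR=60/37; mL=-60/37, mR=0; mL+mR=-60/37 → advance -1; mR−mL=60/37 → turn +1·90°
n=4: pose=(-3,0,N); sL=6, sR=10/3; mL=-6, mR=-8/3; mL+mR=-26/3 → advance -1; mR−mL=10/3 → turn +1·90°
n=5: pose=(-3,-1,W); sL=12, sR=60; mL=-12, mR=48; mL+mR=36 → advance +1; mR−mL=60 → turn +1·90°
n=6: pose=(-4,-1,S); sL=3, sR=15/4; mL=-3, mR=3/4; mL+mR=-9/4 → advance -1; mR−mL=15/4 → turn +1·90°
n=7: pose=(-4,0,E); sL=60/17, sR=60/17; mL=-60/17, mR=0; mL+mR=-60/17 → advance -1; mR−mL=60/17 → turn +1·90°

0 10/3 30/17 -10/3 -80/51 -1 0 N
1 12 60 -12 48 -1 -1 W
2 15/8 3 -15/8 9/8 -2 -1 S
3 60/37 60/37 -60/37 0 -2 0 E
4 6 10/3 -6 -8/3 -3 0 N
5 12 60 -12 48 -3 -1 W
6 3 15/4 -3 3/4 -4 -1 S
7 60/17 60/17 -60/17 0 -4 0 E
final -5 0 N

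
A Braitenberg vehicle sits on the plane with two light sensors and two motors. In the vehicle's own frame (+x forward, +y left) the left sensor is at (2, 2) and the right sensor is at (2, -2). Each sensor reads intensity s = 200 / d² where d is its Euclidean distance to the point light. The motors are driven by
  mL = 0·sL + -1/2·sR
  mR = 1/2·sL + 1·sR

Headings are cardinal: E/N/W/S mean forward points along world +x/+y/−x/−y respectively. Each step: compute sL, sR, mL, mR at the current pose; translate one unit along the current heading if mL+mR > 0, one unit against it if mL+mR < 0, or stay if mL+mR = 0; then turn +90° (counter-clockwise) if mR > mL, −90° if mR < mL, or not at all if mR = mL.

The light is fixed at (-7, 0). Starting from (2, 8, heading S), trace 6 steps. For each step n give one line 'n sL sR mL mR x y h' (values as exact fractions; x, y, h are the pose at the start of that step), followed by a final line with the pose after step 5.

0 200/157 40/17 -20/17 7980/2669 2 8 S
1 100/101 100/73 -50/73 13750/7373 2 7 E
2 40/29 8/9 -4/9 412/261 3 7 N
3 2 50/41 -25/41 91/41 3 8 W
4 200/157 40/17 -20/17 7980/2669 2 8 S
5 100/101 100/73 -50/73 13750/7373 2 7 E
final 3 7 N

n=0: pose=(2,8,S); sL=200/157, sR=40/17; mL=-20/17, mR=7980/2669; mL+mR=4840/2669 → advance +1; mR−mL=11120/2669 → turn +1·90°
n=1: pose=(2,7,E); sL=100/101, sR=100/73; mL=-50/73, mR=13750/7373; mL+mR=8700/7373 → advance +1; mR−mL=18800/7373 → turn +1·90°
n=2: pose=(3,7,N); sL=40/29, sR=8/9; mL=-4/9, mR=412/261; mL+mR=296/261 → advance +1; mR−mL=176/87 → turn +1·90°
n=3: pose=(3,8,W); sL=2, sR=50/41; mL=-25/41, mR=91/41; mL+mR=66/41 → advance +1; mR−mL=116/41 → turn +1·90°
n=4: pose=(2,8,S); sL=200/157, sR=40/17; mL=-20/17, mR=7980/2669; mL+mR=4840/2669 → advance +1; mR−mL=11120/2669 → turn +1·90°
n=5: pose=(2,7,E); sL=100/101, sR=100/73; mL=-50/73, mR=13750/7373; mL+mR=8700/7373 → advance +1; mR−mL=18800/7373 → turn +1·90°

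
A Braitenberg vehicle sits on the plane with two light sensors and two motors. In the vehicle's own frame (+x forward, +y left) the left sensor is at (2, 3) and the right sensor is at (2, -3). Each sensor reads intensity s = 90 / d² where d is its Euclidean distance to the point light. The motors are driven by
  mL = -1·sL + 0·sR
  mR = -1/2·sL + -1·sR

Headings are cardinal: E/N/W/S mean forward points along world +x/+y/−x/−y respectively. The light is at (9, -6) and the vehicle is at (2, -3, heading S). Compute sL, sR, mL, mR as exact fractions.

left sensor world pos  = (5, -5); dL² = 17
right sensor world pos = (-1, -5); dR² = 101
sL = 90/17 = 90/17
sR = 90/101 = 90/101
mL = -1·sL + 0·sR = -90/17
mR = -1/2·sL + -1·sR = -6075/1717

90/17 90/101 -90/17 -6075/1717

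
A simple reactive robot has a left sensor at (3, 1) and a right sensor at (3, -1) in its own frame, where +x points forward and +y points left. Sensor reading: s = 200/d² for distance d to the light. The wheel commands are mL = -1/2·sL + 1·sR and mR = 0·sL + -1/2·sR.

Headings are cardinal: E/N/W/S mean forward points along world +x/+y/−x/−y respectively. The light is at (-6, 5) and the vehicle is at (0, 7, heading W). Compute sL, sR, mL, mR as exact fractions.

20 100/9 10/9 -50/9

left sensor world pos  = (-3, 6); dL² = 10
right sensor world pos = (-3, 8); dR² = 18
sL = 200/10 = 20
sR = 200/18 = 100/9
mL = -1/2·sL + 1·sR = 10/9
mR = 0·sL + -1/2·sR = -50/9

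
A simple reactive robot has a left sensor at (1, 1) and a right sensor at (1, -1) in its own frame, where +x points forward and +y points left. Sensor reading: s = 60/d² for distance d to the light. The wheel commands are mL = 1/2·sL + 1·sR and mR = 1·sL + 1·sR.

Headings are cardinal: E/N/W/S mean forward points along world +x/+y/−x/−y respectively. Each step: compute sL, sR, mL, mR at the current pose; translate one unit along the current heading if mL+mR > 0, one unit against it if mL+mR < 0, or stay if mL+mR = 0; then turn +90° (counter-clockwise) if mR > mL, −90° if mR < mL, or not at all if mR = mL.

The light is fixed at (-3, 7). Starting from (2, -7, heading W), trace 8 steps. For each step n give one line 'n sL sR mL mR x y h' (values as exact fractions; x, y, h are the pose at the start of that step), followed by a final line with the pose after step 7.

0 60/241 12/37 4002/8917 5112/8917 2 -7 W
1 6/25 10/39 367/975 484/975 1 -7 S
2 60/221 60/281 21690/62101 30120/62101 1 -8 E
3 15/53 15/58 615/1537 1665/3074 2 -8 N
4 60/241 12/37 4002/8917 5112/8917 2 -7 W
5 6/25 10/39 367/975 484/975 1 -7 S
6 60/221 60/281 21690/62101 30120/62101 1 -8 E
7 15/53 15/58 615/1537 1665/3074 2 -8 N
final 2 -7 W

n=0: pose=(2,-7,W); sL=60/241, sR=12/37; mL=4002/8917, mR=5112/8917; mL+mR=9114/8917 → advance +1; mR−mL=30/241 → turn +1·90°
n=1: pose=(1,-7,S); sL=6/25, sR=10/39; mL=367/975, mR=484/975; mL+mR=851/975 → advance +1; mR−mL=3/25 → turn +1·90°
n=2: pose=(1,-8,E); sL=60/221, sR=60/281; mL=21690/62101, mR=30120/62101; mL+mR=51810/62101 → advance +1; mR−mL=30/221 → turn +1·90°
n=3: pose=(2,-8,N); sL=15/53, sR=15/58; mL=615/1537, mR=1665/3074; mL+mR=2895/3074 → advance +1; mR−mL=15/106 → turn +1·90°
n=4: pose=(2,-7,W); sL=60/241, sR=12/37; mL=4002/8917, mR=5112/8917; mL+mR=9114/8917 → advance +1; mR−mL=30/241 → turn +1·90°
n=5: pose=(1,-7,S); sL=6/25, sR=10/39; mL=367/975, mR=484/975; mL+mR=851/975 → advance +1; mR−mL=3/25 → turn +1·90°
n=6: pose=(1,-8,E); sL=60/221, sR=60/281; mL=21690/62101, mR=30120/62101; mL+mR=51810/62101 → advance +1; mR−mL=30/221 → turn +1·90°
n=7: pose=(2,-8,N); sL=15/53, sR=15/58; mL=615/1537, mR=1665/3074; mL+mR=2895/3074 → advance +1; mR−mL=15/106 → turn +1·90°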